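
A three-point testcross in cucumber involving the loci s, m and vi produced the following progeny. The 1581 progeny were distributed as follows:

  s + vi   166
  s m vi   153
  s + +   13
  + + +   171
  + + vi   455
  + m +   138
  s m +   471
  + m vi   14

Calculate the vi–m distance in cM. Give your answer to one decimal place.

22.2 cM

The two most frequent reciprocal classes, s m + and + + vi, are the parental types, so the F1 was s m + / + + vi.
The two rarest classes, s + + and + m vi, are the double crossovers. Comparing them with the parentals, only the m allele has switched, so m is the middle locus and the order is s – m – vi.
Crossovers in the m–vi interval produce the single-crossover classes s m vi and + + + (153 + 171 = 324) plus the double crossovers (27).
RF(m–vi) = (324 + 27) / 1581 = 351/1581 = 0.2220 → 22.2 cM.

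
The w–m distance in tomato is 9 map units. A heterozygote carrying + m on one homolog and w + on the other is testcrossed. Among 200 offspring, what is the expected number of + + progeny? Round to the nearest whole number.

9

A map distance of 9 map units corresponds to a recombination frequency of 0.090.
The F1 is + m / w +, so + + is a recombinant gamete class with expected frequency r/2 = 0.090/2 = 0.0450.
Expected number = 0.0450 × 200 = 9.00 ≈ 9.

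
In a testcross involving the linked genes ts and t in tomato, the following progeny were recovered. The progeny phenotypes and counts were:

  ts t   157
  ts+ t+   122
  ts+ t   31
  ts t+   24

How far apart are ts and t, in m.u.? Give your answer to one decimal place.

16.5 m.u.

The two most frequent classes, ts+ t+ (122) and ts t (157), are the parental types, so the F1 was ts+ t+ / ts t.
The recombinant classes are ts+ t and ts t+: 31 + 24 = 55.
Recombination frequency = 55/334 = 0.1647 ≈ 16.5%, i.e. 16.5 m.u.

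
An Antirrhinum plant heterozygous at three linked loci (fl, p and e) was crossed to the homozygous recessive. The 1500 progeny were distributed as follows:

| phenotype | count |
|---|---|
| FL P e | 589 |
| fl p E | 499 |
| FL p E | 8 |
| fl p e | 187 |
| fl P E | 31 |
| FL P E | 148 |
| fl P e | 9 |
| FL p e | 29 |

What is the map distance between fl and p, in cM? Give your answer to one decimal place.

5.1 cM

The two most frequent reciprocal classes, FL P e and fl p E, are the parental types, so the F1 was FL P e / fl p E.
The two rarest classes, fl P e and FL p E, are the double crossovers. Comparing them with the parentals, only the fl allele has switched, so fl is the middle locus and the order is p – fl – e.
Crossovers in the p–fl interval produce the single-crossover classes FL p e and fl P E (29 + 31 = 60) plus the double crossovers (17).
RF(p–fl) = (60 + 17) / 1500 = 77/1500 = 0.0513 → 5.1 cM.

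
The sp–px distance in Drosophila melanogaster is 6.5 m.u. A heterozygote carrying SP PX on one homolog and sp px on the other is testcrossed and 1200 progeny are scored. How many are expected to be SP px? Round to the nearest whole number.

39

A map distance of 6.5 m.u. corresponds to a recombination frequency of 0.065.
The F1 is SP PX / sp px, so SP px is a recombinant gamete class with expected frequency r/2 = 0.065/2 = 0.0325.
Expected number = 0.0325 × 1200 = 39.00 ≈ 39.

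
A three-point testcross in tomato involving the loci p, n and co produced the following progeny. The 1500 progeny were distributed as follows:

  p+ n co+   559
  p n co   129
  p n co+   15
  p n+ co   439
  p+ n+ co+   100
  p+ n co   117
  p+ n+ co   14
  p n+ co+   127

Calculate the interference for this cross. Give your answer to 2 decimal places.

The two most frequent reciprocal classes, p+ n co+ and p n+ co, are the parental types, so the F1 was p+ n co+ / p n+ co.
The two rarest classes, p n co+ and p+ n+ co, are the double crossovers. Comparing them with the parentals, only the p allele has switched, so p is the middle locus and the order is co – p – n.
co–p: (244 + 29)/1500 = 0.1820; p–n: (229 + 29)/1500 = 0.1720.
Expected DCO frequency = 0.1820 × 0.1720 ≈ 0.03130; observed = 29/1500 ≈ 0.01933.
Coefficient of coincidence = 0.01933/0.03130 ≈ 0.62; interference = 1 − 0.62 = 0.38.

0.38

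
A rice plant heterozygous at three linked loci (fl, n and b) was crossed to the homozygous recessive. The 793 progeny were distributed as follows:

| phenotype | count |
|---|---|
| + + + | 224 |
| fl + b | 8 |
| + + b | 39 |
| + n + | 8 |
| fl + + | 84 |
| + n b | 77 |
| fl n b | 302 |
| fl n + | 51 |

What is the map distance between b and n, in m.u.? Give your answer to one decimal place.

The two most frequent reciprocal classes, fl n b and + + +, are the parental types, so the F1 was fl n b / + + +.
The two rarest classes, fl + b and + n +, are the double crossovers. Comparing them with the parentals, only the n allele has switched, so n is the middle locus and the order is b – n – fl.
Crossovers in the b–n interval produce the single-crossover classes fl n + and + + b (51 + 39 = 90) plus the double crossovers (16).
RF(b–n) = (90 + 16) / 793 = 106/793 = 0.1337 → 13.4 m.u.

13.4 m.u.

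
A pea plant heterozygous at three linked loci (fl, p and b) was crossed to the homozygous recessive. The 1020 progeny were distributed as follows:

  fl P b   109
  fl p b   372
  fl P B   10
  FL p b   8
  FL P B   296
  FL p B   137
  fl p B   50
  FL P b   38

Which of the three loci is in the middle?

fl

The two most frequent reciprocal classes, FL P B and fl p b, are the parental types, so the F1 was FL P B / fl p b.
The two rarest classes, fl P B and FL p b, are the double crossovers. Comparing them with the parentals, only the fl allele has switched, so fl is the middle locus and the order is b – fl – p.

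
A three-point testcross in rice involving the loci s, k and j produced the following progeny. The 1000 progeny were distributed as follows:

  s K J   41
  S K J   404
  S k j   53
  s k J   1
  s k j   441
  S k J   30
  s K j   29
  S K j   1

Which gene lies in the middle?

j

The two most frequent reciprocal classes, S K J and s k j, are the parental types, so the F1 was S K J / s k j.
The two rarest classes, S K j and s k J, are the double crossovers. Comparing them with the parentals, only the j allele has switched, so j is the middle locus and the order is k – j – s.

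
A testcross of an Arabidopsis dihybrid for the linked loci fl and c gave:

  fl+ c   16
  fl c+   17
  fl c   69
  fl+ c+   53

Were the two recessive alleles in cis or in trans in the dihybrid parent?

cis

The two most frequent classes are fl+ c+ (53) and fl c (69); these are the parental (non-recombinant) types.
So the F1 carried fl+ c+ on one chromosome and fl c on the other — the recessive alleles are on the same chromosome (cis / coupling).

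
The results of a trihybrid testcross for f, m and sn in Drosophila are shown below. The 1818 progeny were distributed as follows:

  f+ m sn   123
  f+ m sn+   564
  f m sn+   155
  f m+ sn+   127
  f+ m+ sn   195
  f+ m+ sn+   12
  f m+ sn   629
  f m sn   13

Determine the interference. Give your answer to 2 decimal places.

The two most frequent reciprocal classes, f m+ sn and f+ m sn+, are the parental types, so the F1 was f m+ sn / f+ m sn+.
The two rarest classes, f m sn and f+ m+ sn+, are the double crossovers. Comparing them with the parentals, only the m allele has switched, so m is the middle locus and the order is sn – m – f.
sn–m: (250 + 25)/1818 = 0.1513; m–f: (350 + 25)/1818 = 0.2063.
Expected DCO frequency = 0.1513 × 0.2063 ≈ 0.03121; observed = 25/1818 ≈ 0.01375.
Coefficient of coincidence = 0.01375/0.03121 ≈ 0.44; interference = 1 − 0.44 = 0.56.

0.56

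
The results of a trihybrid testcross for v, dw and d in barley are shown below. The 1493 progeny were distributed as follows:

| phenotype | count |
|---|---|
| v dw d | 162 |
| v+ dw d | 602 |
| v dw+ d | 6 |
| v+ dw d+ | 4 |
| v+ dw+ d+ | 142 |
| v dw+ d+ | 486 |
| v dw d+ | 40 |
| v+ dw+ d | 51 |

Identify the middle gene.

The two most frequent reciprocal classes, v dw+ d+ and v+ dw d, are the parental types, so the F1 was v dw+ d+ / v+ dw d.
The two rarest classes, v dw+ d and v+ dw d+, are the double crossovers. Comparing them with the parentals, only the d allele has switched, so d is the middle locus and the order is dw – d – v.

d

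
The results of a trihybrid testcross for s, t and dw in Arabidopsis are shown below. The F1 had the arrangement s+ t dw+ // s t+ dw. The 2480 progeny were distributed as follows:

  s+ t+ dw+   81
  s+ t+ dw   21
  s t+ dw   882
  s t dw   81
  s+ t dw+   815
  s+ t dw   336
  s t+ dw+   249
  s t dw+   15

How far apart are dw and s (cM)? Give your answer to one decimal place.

25.0 cM

The two rarest classes, s t dw+ and s+ t+ dw, are the double crossovers. Comparing them with the parentals, only the s allele has switched, so s is the middle locus and the order is t – s – dw.
Crossovers in the s–dw interval produce the single-crossover classes s+ t dw and s t+ dw+ (336 + 249 = 585) plus the double crossovers (36).
RF(s–dw) = (585 + 36) / 2480 = 621/2480 = 0.2504 → 25.0 cM.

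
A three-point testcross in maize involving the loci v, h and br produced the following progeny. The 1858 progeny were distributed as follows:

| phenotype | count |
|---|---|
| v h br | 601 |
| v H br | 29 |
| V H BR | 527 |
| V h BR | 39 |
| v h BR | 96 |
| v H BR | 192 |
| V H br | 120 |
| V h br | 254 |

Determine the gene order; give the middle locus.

The two most frequent reciprocal classes, v h br and V H BR, are the parental types, so the F1 was v h br / V H BR.
The two rarest classes, v H br and V h BR, are the double crossovers. Comparing them with the parentals, only the h allele has switched, so h is the middle locus and the order is v – h – br.

h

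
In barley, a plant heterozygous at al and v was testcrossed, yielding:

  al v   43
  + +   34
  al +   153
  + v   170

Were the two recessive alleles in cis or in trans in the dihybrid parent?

trans

The two most frequent classes are + v (170) and al + (153); these are the parental (non-recombinant) types.
So the F1 carried + v on one chromosome and al + on the other — the recessive alleles are on opposite chromosomes (trans / repulsion).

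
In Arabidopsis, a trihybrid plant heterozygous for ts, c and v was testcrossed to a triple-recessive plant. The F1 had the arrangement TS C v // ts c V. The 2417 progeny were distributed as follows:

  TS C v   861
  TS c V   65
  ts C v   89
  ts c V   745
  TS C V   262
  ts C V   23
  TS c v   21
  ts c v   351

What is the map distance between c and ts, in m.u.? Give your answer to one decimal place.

8.2 m.u.

The two rarest classes, TS c v and ts C V, are the double crossovers. Comparing them with the parentals, only the c allele has switched, so c is the middle locus and the order is ts – c – v.
Crossovers in the ts–c interval produce the single-crossover classes ts C v and TS c V (89 + 65 = 154) plus the double crossovers (44).
RF(ts–c) = (154 + 44) / 2417 = 198/2417 = 0.0819 → 8.2 m.u.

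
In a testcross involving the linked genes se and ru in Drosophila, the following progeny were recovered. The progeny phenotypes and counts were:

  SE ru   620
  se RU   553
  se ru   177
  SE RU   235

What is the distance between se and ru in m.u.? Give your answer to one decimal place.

26.0 m.u.

The two most frequent classes, SE ru (620) and se RU (553), are the parental types, so the F1 was SE ru / se RU.
The recombinant classes are SE RU and se ru: 235 + 177 = 412.
Recombination frequency = 412/1585 = 0.2599 ≈ 26.0%, i.e. 26.0 m.u.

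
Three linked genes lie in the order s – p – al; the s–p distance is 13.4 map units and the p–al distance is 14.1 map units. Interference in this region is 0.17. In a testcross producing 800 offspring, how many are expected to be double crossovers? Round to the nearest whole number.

13

Map distances give recombination frequencies of 0.134 and 0.141 for the two intervals.
With interference 0.17 (so coincidence = 0.83), expected double-crossover frequency = 0.134 × 0.141 × 0.83 = 0.01568.
Expected number = 0.01568 × 800 = 12.55 ≈ 13.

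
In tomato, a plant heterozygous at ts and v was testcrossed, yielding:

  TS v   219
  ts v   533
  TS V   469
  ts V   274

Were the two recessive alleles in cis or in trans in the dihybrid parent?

cis

The two most frequent classes are TS V (469) and ts v (533); these are the parental (non-recombinant) types.
So the F1 carried TS V on one chromosome and ts v on the other — the recessive alleles are on the same chromosome (cis / coupling).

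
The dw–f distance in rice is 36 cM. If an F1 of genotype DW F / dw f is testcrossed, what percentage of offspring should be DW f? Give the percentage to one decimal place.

18.0%

A map distance of 36 cM corresponds to a recombination frequency of 0.360.
The F1 is DW F / dw f, so DW f is a recombinant gamete class with expected frequency r/2 = 0.360/2 = 0.1800.
That is 0.1800 = 18.0% of the progeny.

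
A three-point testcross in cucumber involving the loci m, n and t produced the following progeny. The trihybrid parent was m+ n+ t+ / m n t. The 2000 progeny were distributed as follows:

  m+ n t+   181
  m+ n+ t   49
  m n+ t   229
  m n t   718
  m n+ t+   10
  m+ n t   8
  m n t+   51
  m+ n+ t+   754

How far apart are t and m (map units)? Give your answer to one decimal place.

The two rarest classes, m n+ t+ and m+ n t, are the double crossovers. Comparing them with the parentals, only the m allele has switched, so m is the middle locus and the order is t – m – n.
Crossovers in the t–m interval produce the single-crossover classes m+ n+ t and m n t+ (49 + 51 = 100) plus the double crossovers (18).
RF(t–m) = (100 + 18) / 2000 = 118/2000 = 0.0590 → 5.9 map units.

5.9 map units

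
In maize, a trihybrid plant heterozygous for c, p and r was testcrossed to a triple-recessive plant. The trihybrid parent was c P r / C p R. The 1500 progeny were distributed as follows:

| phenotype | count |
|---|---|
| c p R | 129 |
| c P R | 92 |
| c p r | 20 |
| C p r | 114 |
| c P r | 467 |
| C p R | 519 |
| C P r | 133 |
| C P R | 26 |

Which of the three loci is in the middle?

p

The two rarest classes, c p r and C P R, are the double crossovers. Comparing them with the parentals, only the p allele has switched, so p is the middle locus and the order is r – p – c.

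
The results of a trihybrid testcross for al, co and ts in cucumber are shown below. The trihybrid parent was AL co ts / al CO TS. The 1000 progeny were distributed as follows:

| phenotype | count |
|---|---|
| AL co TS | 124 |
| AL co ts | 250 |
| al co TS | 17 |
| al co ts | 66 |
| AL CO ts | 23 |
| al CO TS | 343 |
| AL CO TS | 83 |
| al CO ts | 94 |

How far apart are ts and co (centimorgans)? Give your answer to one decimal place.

25.8 centimorgans

The two rarest classes, AL CO ts and al co TS, are the double crossovers. Comparing them with the parentals, only the co allele has switched, so co is the middle locus and the order is ts – co – al.
Crossovers in the ts–co interval produce the single-crossover classes AL co TS and al CO ts (124 + 94 = 218) plus the double crossovers (40).
RF(ts–co) = (218 + 40) / 1000 = 258/1000 = 0.2580 → 25.8 centimorgans.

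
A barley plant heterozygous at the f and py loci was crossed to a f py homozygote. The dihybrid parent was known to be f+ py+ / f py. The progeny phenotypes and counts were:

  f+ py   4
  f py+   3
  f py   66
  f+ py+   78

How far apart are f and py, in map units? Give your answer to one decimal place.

4.6 map units

The recombinant classes are f+ py and f py+: 4 + 3 = 7.
Recombination frequency = 7/151 = 0.0464 ≈ 4.6%, i.e. 4.6 map units.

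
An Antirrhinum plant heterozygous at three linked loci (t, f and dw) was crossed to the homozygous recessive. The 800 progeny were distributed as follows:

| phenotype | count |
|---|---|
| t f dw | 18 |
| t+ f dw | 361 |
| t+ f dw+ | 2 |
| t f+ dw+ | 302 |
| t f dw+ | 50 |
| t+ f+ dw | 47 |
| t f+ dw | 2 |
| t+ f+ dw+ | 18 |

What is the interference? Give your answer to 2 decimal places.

0.21

The two most frequent reciprocal classes, t+ f dw and t f+ dw+, are the parental types, so the F1 was t+ f dw / t f+ dw+.
The two rarest classes, t+ f dw+ and t f+ dw, are the double crossovers. Comparing them with the parentals, only the dw allele has switched, so dw is the middle locus and the order is t – dw – f.
t–dw: (36 + 4)/800 = 0.0500; dw–f: (97 + 4)/800 = 0.1263.
Expected DCO frequency = 0.0500 × 0.1263 ≈ 0.00632; observed = 4/800 ≈ 0.00500.
Coefficient of coincidence = 0.00500/0.00632 ≈ 0.79; interference = 1 − 0.79 = 0.21.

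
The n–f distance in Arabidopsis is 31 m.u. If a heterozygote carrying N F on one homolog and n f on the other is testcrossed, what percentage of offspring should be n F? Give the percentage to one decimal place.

15.5%

A map distance of 31 m.u. corresponds to a recombination frequency of 0.310.
The F1 is N F / n f, so n F is a recombinant gamete class with expected frequency r/2 = 0.310/2 = 0.1550.
That is 0.1550 = 15.5% of the progeny.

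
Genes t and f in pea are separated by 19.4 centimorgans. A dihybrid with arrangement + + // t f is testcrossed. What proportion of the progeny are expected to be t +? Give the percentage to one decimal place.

A map distance of 19.4 centimorgans corresponds to a recombination frequency of 0.194.
The F1 is + + / t f, so t + is a recombinant gamete class with expected frequency r/2 = 0.194/2 = 0.0970.
That is 0.0970 = 9.7% of the progeny.

9.7%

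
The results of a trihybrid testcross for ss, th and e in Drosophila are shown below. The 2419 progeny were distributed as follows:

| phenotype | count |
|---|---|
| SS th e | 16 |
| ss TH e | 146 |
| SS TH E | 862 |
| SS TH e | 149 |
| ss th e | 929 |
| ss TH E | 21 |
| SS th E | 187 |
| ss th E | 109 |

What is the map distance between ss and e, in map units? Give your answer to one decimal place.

12.2 map units

The two most frequent reciprocal classes, SS TH E and ss th e, are the parental types, so the F1 was SS TH E / ss th e.
The two rarest classes, ss TH E and SS th e, are the double crossovers. Comparing them with the parentals, only the ss allele has switched, so ss is the middle locus and the order is e – ss – th.
Crossovers in the e–ss interval produce the single-crossover classes SS TH e and ss th E (149 + 109 = 258) plus the double crossovers (37).
RF(e–ss) = (258 + 37) / 2419 = 295/2419 = 0.1220 → 12.2 map units.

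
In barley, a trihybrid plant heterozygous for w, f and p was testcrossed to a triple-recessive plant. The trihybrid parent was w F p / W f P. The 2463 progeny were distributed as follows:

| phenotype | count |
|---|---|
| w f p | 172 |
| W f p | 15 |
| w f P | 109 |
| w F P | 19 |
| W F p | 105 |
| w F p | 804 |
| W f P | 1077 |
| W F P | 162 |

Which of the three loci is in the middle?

The two rarest classes, w F P and W f p, are the double crossovers. Comparing them with the parentals, only the p allele has switched, so p is the middle locus and the order is w – p – f.

p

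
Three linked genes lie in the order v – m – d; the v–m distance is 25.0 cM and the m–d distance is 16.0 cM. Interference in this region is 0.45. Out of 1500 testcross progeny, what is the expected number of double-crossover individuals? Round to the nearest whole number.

33

Map distances give recombination frequencies of 0.250 and 0.160 for the two intervals.
With interference 0.45 (so coincidence = 0.55), expected double-crossover frequency = 0.250 × 0.160 × 0.55 = 0.02200.
Expected number = 0.02200 × 1500 = 33.00 ≈ 33.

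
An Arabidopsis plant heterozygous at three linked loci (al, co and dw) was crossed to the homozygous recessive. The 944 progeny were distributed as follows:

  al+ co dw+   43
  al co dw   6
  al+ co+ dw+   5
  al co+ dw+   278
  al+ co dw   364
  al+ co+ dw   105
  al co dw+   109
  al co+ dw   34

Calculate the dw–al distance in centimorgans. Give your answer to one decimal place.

9.3 centimorgans

The two most frequent reciprocal classes, al+ co dw and al co+ dw+, are the parental types, so the F1 was al+ co dw / al co+ dw+.
The two rarest classes, al co dw and al+ co+ dw+, are the double crossovers. Comparing them with the parentals, only the al allele has switched, so al is the middle locus and the order is dw – al – co.
Crossovers in the dw–al interval produce the single-crossover classes al+ co dw+ and al co+ dw (43 + 34 = 77) plus the double crossovers (11).
RF(dw–al) = (77 + 11) / 944 = 88/944 = 0.0932 → 9.3 centimorgans.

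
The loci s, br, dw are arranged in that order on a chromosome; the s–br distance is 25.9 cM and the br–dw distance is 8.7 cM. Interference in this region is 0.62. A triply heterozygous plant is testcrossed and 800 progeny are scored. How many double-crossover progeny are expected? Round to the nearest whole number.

Map distances give recombination frequencies of 0.259 and 0.087 for the two intervals.
With interference 0.62 (so coincidence = 0.38), expected double-crossover frequency = 0.259 × 0.087 × 0.38 = 0.00856.
Expected number = 0.00856 × 800 = 6.85 ≈ 7.

7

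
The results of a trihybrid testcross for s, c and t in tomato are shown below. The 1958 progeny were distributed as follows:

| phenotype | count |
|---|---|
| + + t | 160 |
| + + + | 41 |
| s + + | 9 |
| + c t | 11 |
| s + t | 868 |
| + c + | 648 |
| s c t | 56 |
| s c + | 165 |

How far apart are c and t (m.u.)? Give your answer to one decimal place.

6.0 m.u.

The two most frequent reciprocal classes, s + t and + c +, are the parental types, so the F1 was s + t / + c +.
The two rarest classes, s + + and + c t, are the double crossovers. Comparing them with the parentals, only the t allele has switched, so t is the middle locus and the order is s – t – c.
Crossovers in the t–c interval produce the single-crossover classes s c t and + + + (56 + 41 = 97) plus the double crossovers (20).
RF(t–c) = (97 + 20) / 1958 = 117/1958 = 0.0598 → 6.0 m.u.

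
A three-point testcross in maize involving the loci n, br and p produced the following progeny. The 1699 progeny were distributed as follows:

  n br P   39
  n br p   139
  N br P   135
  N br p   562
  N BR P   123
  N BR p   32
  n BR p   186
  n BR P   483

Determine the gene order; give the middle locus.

The two most frequent reciprocal classes, N br p and n BR P, are the parental types, so the F1 was N br p / n BR P.
The two rarest classes, N BR p and n br P, are the double crossovers. Comparing them with the parentals, only the br allele has switched, so br is the middle locus and the order is n – br – p.

br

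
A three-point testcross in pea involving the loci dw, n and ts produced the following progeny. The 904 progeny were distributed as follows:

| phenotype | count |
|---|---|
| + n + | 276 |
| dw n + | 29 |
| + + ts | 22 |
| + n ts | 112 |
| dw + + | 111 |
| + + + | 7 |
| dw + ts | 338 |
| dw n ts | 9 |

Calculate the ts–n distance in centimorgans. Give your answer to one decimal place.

26.4 centimorgans

The two most frequent reciprocal classes, dw + ts and + n +, are the parental types, so the F1 was dw + ts / + n +.
The two rarest classes, dw n ts and + + +, are the double crossovers. Comparing them with the parentals, only the n allele has switched, so n is the middle locus and the order is dw – n – ts.
Crossovers in the n–ts interval produce the single-crossover classes dw + + and + n ts (111 + 112 = 223) plus the double crossovers (16).
RF(n–ts) = (223 + 16) / 904 = 239/904 = 0.2644 → 26.4 centimorgans.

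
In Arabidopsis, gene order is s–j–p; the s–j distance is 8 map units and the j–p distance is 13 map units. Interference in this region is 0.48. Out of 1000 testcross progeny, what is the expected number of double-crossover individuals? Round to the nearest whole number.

Map distances give recombination frequencies of 0.080 and 0.130 for the two intervals.
With interference 0.48 (so coincidence = 0.52), expected double-crossover frequency = 0.080 × 0.130 × 0.52 = 0.00541.
Expected number = 0.00541 × 1000 = 5.41 ≈ 5.

5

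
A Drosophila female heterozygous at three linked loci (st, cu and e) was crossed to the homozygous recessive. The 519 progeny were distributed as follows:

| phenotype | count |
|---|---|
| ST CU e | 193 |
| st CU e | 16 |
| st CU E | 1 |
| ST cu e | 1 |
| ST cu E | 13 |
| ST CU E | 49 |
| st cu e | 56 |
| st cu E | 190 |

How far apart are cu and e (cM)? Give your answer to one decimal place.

20.6 cM

The two most frequent reciprocal classes, st cu E and ST CU e, are the parental types, so the F1 was st cu E / ST CU e.
The two rarest classes, st CU E and ST cu e, are the double crossovers. Comparing them with the parentals, only the cu allele has switched, so cu is the middle locus and the order is e – cu – st.
Crossovers in the e–cu interval produce the single-crossover classes st cu e and ST CU E (56 + 49 = 105) plus the double crossovers (2).
RF(e–cu) = (105 + 2) / 519 = 107/519 = 0.2062 → 20.6 cM.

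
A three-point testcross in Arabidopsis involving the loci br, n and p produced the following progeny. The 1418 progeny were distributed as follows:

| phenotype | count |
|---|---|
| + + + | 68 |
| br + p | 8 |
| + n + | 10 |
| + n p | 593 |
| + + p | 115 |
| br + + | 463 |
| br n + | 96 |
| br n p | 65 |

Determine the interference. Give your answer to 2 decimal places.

0.26

The two most frequent reciprocal classes, + n p and br + +, are the parental types, so the F1 was + n p / br + +.
The two rarest classes, + n + and br + p, are the double crossovers. Comparing them with the parentals, only the p allele has switched, so p is the middle locus and the order is n – p – br.
n–p: (211 + 18)/1418 = 0.1615; p–br: (133 + 18)/1418 = 0.1065.
Expected DCO frequency = 0.1615 × 0.1065 ≈ 0.01720; observed = 18/1418 ≈ 0.01269.
Coefficient of coincidence = 0.01269/0.01720 ≈ 0.74; interference = 1 − 0.74 = 0.26.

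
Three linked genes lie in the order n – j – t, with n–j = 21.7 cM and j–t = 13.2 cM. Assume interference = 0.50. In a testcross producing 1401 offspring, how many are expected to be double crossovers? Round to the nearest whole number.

Map distances give recombination frequencies of 0.217 and 0.132 for the two intervals.
With interference 0.50 (so coincidence = 0.50), expected double-crossover frequency = 0.217 × 0.132 × 0.50 = 0.01432.
Expected number = 0.01432 × 1401 = 20.07 ≈ 20.

20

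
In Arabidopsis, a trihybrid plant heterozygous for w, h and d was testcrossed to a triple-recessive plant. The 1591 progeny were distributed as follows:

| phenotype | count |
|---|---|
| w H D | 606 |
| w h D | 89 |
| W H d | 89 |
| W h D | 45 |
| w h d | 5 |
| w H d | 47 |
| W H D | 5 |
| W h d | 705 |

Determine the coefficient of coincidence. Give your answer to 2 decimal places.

0.83

The two most frequent reciprocal classes, w H D and W h d, are the parental types, so the F1 was w H D / W h d.
The two rarest classes, W H D and w h d, are the double crossovers. Comparing them with the parentals, only the w allele has switched, so w is the middle locus and the order is h – w – d.
h–w: (178 + 10)/1591 = 0.1182; w–d: (92 + 10)/1591 = 0.0641.
Expected DCO frequency = 0.1182 × 0.0641 ≈ 0.00758; observed = 10/1591 ≈ 0.00629.
Coefficient of coincidence = 0.00629/0.00758 ≈ 0.83.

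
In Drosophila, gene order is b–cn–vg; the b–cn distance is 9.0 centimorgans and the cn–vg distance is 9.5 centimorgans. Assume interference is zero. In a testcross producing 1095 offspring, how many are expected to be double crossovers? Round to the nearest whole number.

Map distances give recombination frequencies of 0.090 and 0.095 for the two intervals.
With no interference, expected double-crossover frequency = 0.090 × 0.095 = 0.00855.
Expected number = 0.00855 × 1095 = 9.36 ≈ 9.

9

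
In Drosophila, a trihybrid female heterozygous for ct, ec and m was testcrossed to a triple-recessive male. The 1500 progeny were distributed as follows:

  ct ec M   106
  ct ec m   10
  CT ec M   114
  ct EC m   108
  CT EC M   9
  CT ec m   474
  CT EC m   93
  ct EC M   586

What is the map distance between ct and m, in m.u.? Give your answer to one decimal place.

16.1 m.u.

The two most frequent reciprocal classes, CT ec m and ct EC M, are the parental types, so the F1 was CT ec m / ct EC M.
The two rarest classes, ct ec m and CT EC M, are the double crossovers. Comparing them with the parentals, only the ct allele has switched, so ct is the middle locus and the order is m – ct – ec.
Crossovers in the m–ct interval produce the single-crossover classes CT ec M and ct EC m (114 + 108 = 222) plus the double crossovers (19).
RF(m–ct) = (222 + 19) / 1500 = 241/1500 = 0.1607 → 16.1 m.u.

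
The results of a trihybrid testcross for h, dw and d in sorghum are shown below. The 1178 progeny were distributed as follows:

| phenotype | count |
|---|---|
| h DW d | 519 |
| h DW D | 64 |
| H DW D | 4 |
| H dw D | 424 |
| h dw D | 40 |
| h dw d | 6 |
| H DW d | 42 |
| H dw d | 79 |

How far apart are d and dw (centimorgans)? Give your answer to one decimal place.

The two most frequent reciprocal classes, h DW d and H dw D, are the parental types, so the F1 was h DW d / H dw D.
The two rarest classes, h dw d and H DW D, are the double crossovers. Comparing them with the parentals, only the dw allele has switched, so dw is the middle locus and the order is h – dw – d.
Crossovers in the dw–d interval produce the single-crossover classes h DW D and H dw d (64 + 79 = 143) plus the double crossovers (10).
RF(dw–d) = (143 + 10) / 1178 = 153/1178 = 0.1299 → 13.0 centimorgans.

13.0 centimorgans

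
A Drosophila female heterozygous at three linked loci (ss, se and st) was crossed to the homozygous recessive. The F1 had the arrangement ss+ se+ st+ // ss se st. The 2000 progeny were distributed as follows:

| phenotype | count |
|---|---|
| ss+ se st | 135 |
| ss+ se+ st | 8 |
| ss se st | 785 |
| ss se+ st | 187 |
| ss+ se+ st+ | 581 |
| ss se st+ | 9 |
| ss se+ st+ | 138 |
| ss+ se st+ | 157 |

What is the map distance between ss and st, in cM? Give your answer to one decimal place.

14.5 cM

The two rarest classes, ss+ se+ st and ss se st+, are the double crossovers. Comparing them with the parentals, only the st allele has switched, so st is the middle locus and the order is ss – st – se.
Crossovers in the ss–st interval produce the single-crossover classes ss se+ st+ and ss+ se st (138 + 135 = 273) plus the double crossovers (17).
RF(ss–st) = (273 + 17) / 2000 = 290/2000 = 0.1450 → 14.5 cM.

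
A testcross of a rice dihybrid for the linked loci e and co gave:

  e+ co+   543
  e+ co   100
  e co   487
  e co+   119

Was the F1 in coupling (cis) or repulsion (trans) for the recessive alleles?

The two most frequent classes are e+ co+ (543) and e co (487); these are the parental (non-recombinant) types.
So the F1 carried e+ co+ on one chromosome and e co on the other — the recessive alleles are on the same chromosome (cis / coupling).

cis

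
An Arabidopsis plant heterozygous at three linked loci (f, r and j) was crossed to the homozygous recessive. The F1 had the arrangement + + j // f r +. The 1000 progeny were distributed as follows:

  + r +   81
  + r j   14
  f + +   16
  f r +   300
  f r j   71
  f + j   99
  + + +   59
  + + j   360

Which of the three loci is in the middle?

r

The two rarest classes, + r j and f + +, are the double crossovers. Comparing them with the parentals, only the r allele has switched, so r is the middle locus and the order is j – r – f.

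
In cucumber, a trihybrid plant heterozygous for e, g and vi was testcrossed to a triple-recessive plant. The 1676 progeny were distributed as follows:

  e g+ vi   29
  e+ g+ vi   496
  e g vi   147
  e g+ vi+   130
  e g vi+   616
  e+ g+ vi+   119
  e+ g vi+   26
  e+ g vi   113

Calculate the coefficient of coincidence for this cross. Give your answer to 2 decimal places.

The two most frequent reciprocal classes, e+ g+ vi and e g vi+, are the parental types, so the F1 was e+ g+ vi / e g vi+.
The two rarest classes, e g+ vi and e+ g vi+, are the double crossovers. Comparing them with the parentals, only the e allele has switched, so e is the middle locus and the order is vi – e – g.
vi–e: (266 + 55)/1676 = 0.1915; e–g: (243 + 55)/1676 = 0.1778.
Expected DCO frequency = 0.1915 × 0.1778 ≈ 0.03405; observed = 55/1676 ≈ 0.03282.
Coefficient of coincidence = 0.03282/0.03405 ≈ 0.96.

0.96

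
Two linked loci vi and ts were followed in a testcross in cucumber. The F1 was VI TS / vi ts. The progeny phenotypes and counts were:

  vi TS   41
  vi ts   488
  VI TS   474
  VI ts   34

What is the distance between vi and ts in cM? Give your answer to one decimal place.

7.2 cM

The recombinant classes are VI ts and vi TS: 34 + 41 = 75.
Recombination frequency = 75/1037 = 0.0723 ≈ 7.2%, i.e. 7.2 cM.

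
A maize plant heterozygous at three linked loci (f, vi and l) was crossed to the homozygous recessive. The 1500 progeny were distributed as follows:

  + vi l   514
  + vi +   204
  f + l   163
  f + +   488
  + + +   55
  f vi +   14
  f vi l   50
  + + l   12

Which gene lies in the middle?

vi

The two most frequent reciprocal classes, + vi l and f + +, are the parental types, so the F1 was + vi l / f + +.
The two rarest classes, + + l and f vi +, are the double crossovers. Comparing them with the parentals, only the vi allele has switched, so vi is the middle locus and the order is f – vi – l.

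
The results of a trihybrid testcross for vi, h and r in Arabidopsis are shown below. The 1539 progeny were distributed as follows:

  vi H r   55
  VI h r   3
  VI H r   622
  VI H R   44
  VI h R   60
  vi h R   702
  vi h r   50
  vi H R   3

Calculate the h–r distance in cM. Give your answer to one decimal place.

6.5 cM

The two most frequent reciprocal classes, vi h R and VI H r, are the parental types, so the F1 was vi h R / VI H r.
The two rarest classes, vi H R and VI h r, are the double crossovers. Comparing them with the parentals, only the h allele has switched, so h is the middle locus and the order is vi – h – r.
Crossovers in the h–r interval produce the single-crossover classes vi h r and VI H R (50 + 44 = 94) plus the double crossovers (6).
RF(h–r) = (94 + 6) / 1539 = 100/1539 = 0.0650 → 6.5 cM.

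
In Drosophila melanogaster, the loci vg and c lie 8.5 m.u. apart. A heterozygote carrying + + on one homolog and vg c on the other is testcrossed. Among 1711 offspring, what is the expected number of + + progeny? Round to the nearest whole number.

A map distance of 8.5 m.u. corresponds to a recombination frequency of 0.085.
The F1 is + + / vg c, so + + is a parental gamete class with expected frequency (1 − r)/2 = 0.915/2 = 0.4575.
Expected number = 0.4575 × 1711 = 782.78 ≈ 783.

783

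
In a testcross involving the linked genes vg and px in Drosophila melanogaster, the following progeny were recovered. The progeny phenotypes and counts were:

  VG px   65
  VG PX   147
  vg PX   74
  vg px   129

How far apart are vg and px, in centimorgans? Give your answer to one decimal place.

33.5 centimorgans

The two most frequent classes, VG PX (147) and vg px (129), are the parental types, so the F1 was VG PX / vg px.
The recombinant classes are VG px and vg PX: 65 + 74 = 139.
Recombination frequency = 139/415 = 0.3349 ≈ 33.5%, i.e. 33.5 centimorgans.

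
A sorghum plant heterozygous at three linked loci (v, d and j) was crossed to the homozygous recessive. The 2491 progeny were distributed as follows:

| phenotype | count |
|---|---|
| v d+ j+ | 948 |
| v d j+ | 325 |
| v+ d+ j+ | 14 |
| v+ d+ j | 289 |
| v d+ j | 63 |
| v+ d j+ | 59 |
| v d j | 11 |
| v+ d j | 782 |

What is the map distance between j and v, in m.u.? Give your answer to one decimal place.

The two most frequent reciprocal classes, v d+ j+ and v+ d j, are the parental types, so the F1 was v d+ j+ / v+ d j.
The two rarest classes, v+ d+ j+ and v d j, are the double crossovers. Comparing them with the parentals, only the v allele has switched, so v is the middle locus and the order is d – v – j.
Crossovers in the v–j interval produce the single-crossover classes v d+ j and v+ d j+ (63 + 59 = 122) plus the double crossovers (25).
RF(v–j) = (122 + 25) / 2491 = 147/2491 = 0.0590 → 5.9 m.u.

5.9 m.u.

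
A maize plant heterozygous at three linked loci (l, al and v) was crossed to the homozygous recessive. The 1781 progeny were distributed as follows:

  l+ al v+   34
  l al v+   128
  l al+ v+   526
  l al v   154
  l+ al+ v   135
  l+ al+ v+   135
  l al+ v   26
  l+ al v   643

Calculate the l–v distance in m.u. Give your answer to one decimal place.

The two most frequent reciprocal classes, l al+ v+ and l+ al v, are the parental types, so the F1 was l al+ v+ / l+ al v.
The two rarest classes, l al+ v and l+ al v+, are the double crossovers. Comparing them with the parentals, only the v allele has switched, so v is the middle locus and the order is l – v – al.
Crossovers in the l–v interval produce the single-crossover classes l+ al+ v+ and l al v (135 + 154 = 289) plus the double crossovers (60).
RF(l–v) = (289 + 60) / 1781 = 349/1781 = 0.1960 → 19.6 m.u.

19.6 m.u.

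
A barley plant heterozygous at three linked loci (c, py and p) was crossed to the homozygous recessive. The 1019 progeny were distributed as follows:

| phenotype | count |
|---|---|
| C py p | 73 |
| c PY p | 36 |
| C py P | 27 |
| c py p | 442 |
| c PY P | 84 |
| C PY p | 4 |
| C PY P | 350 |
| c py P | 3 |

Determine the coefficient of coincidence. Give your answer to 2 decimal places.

The two most frequent reciprocal classes, C PY P and c py p, are the parental types, so the F1 was C PY P / c py p.
The two rarest classes, C PY p and c py P, are the double crossovers. Comparing them with the parentals, only the p allele has switched, so p is the middle locus and the order is c – p – py.
c–p: (157 + 7)/1019 = 0.1609; p–py: (63 + 7)/1019 = 0.0687.
Expected DCO frequency = 0.1609 × 0.0687 ≈ 0.01105; observed = 7/1019 ≈ 0.00687.
Coefficient of coincidence = 0.00687/0.01105 ≈ 0.62.

0.62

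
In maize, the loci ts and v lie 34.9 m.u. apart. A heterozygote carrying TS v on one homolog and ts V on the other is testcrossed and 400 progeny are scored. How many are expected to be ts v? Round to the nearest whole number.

A map distance of 34.9 m.u. corresponds to a recombination frequency of 0.349.
The F1 is TS v / ts V, so ts v is a recombinant gamete class with expected frequency r/2 = 0.349/2 = 0.1745.
Expected number = 0.1745 × 400 = 69.80 ≈ 70.

70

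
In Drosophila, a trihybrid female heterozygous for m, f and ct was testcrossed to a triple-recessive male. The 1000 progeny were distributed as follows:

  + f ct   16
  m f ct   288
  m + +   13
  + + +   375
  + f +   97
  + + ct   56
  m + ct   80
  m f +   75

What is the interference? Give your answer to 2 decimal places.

0.12

The two most frequent reciprocal classes, m f ct and + + +, are the parental types, so the F1 was m f ct / + + +.
The two rarest classes, + f ct and m + +, are the double crossovers. Comparing them with the parentals, only the m allele has switched, so m is the middle locus and the order is f – m – ct.
f–m: (177 + 29)/1000 = 0.2060; m–ct: (131 + 29)/1000 = 0.1600.
Expected DCO frequency = 0.2060 × 0.1600 ≈ 0.03296; observed = 29/1000 ≈ 0.02900.
Coefficient of coincidence = 0.02900/0.03296 ≈ 0.88; interference = 1 − 0.88 = 0.12.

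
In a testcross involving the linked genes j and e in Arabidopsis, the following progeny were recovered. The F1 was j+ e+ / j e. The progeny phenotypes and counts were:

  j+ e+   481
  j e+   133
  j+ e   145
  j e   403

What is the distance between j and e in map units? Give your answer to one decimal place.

23.9 map units

The recombinant classes are j+ e and j e+: 145 + 133 = 278.
Recombination frequency = 278/1162 = 0.2392 ≈ 23.9%, i.e. 23.9 map units.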